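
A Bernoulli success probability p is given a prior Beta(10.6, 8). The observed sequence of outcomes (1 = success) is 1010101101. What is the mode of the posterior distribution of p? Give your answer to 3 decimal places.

p̂_MAP = 0.586

Prior: Beta(10.6, 8).
Data: 6 successes in 10 trials (from the sequence). The binomial likelihood contributes p^6(1−p)^4, so the posterior is Beta(10.6+6, 8+4) = Beta(16.6, 12).
For Beta(a, b) with a, b > 1 the mode is (a−1)/(a+b−2) = 15.6/26.6 ≈ 0.586.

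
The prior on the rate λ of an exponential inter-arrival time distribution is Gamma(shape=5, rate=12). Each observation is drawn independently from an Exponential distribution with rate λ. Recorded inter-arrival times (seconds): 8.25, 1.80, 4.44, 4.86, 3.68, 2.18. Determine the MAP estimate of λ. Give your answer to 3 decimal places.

λ̂_MAP = 0.269

The Exponential(rate=λ) likelihood is ∝ λ^n e^(−λΣtᵢ). Here n = 6 and Σtᵢ = 8.25 + 1.80 + 4.44 + 4.86 + 3.68 + 2.18 = 25.21.
Posterior ∝ λ^4e^(−12λ) · λ^6e^(−25.21λ) = λ^10e^(−37.21λ), i.e. Gamma(11, 37.21).
Mode = (a−1)/b = 10/37.21 ≈ 0.269.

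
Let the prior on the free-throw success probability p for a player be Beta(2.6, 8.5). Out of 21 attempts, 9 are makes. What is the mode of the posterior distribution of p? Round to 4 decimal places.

Prior: Beta(2.6, 8.5).
Data: 9 successes in 21 trials. The binomial likelihood contributes p^9(1−p)^12, so the posterior is Beta(2.6+9, 8.5+12) = Beta(11.6, 20.5).
For Beta(a, b) with a, b > 1 the mode is (a−1)/(a+b−2) = 10.6/30.1 ≈ 0.3522.

p̂_MAP = 0.3522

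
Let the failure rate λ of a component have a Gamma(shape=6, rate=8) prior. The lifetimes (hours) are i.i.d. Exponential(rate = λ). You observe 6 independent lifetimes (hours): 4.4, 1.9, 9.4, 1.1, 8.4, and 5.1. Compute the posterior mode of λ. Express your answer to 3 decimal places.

λ̂_MAP = 0.287

The Exponential(rate=λ) likelihood is ∝ λ^n e^(−λΣtᵢ). Here n = 6 and Σtᵢ = 4.4 + 1.9 + 9.4 + 1.1 + 8.4 + 5.1 = 30.3.
Posterior ∝ λ^5e^(−8λ) · λ^6e^(−30.3λ) = λ^11e^(−38.3λ), i.e. Gamma(12, 38.3).
Mode = (a−1)/b = 11/38.3 ≈ 0.287.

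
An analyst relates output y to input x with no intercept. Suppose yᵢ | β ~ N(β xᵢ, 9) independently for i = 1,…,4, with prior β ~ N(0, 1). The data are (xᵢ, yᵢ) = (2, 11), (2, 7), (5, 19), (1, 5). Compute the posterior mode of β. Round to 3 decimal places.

log p(β | y) = −Σ(yᵢ − βxᵢ)²/(2·9) − β²/(2·1) + const.
Setting the derivative to zero: Σxᵢ(yᵢ − βxᵢ)/9 − β/1 = 0, so β = Σxᵢyᵢ / (Σxᵢ² + σ²/τ²).
Σxᵢyᵢ = 2·11 + 2·7 + 5·19 + 1·5 = 136; Σxᵢ² = 34; σ²/τ² = 9.
β̂_MAP = 136 / (34 + 9) = 136/43 ≈ 3.163.

β̂_MAP = 3.163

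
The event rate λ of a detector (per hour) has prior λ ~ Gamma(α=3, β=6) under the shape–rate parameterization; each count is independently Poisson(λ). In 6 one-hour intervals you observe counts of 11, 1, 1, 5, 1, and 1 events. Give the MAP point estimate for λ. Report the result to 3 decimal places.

Σxᵢ = 11+1+1+5+1+1 = 20, with n = 6.
Posterior ∝ λ^2e^(−6λ) · λ^20e^(−6λ) = λ^22e^(−12λ), i.e. Gamma(shape=23, rate=12).
The mode of a Gamma(a, b) with a ≥ 1 (shape–rate) is (a−1)/b = 22/12 ≈ 1.833.

λ̂_MAP = 1.833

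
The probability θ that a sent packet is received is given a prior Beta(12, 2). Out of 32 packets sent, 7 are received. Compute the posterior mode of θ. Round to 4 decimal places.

θ̂_MAP = 0.4091

Prior: Beta(12, 2).
Data: 7 successes in 32 trials. The binomial likelihood contributes θ^7(1−θ)^25, so the posterior is Beta(12+7, 2+25) = Beta(19, 27).
For Beta(a, b) with a, b > 1 the mode is (a−1)/(a+b−2) = 18/44 ≈ 0.4091.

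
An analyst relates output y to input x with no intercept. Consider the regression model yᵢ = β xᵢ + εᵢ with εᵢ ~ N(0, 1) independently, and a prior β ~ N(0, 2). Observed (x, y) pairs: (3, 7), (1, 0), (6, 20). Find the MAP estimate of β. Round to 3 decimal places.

log p(β | y) = −Σ(yᵢ − βxᵢ)²/(2·1) − β²/(2·2) + const.
Setting the derivative to zero: Σxᵢ(yᵢ − βxᵢ)/1 − β/2 = 0, so β = Σxᵢyᵢ / (Σxᵢ² + σ²/τ²).
Σxᵢyᵢ = 3·7 + 1·0 + 6·20 = 141; Σxᵢ² = 46; σ²/τ² = 0.5.
β̂_MAP = 141 / (46 + 0.5) = 141/46.5 ≈ 3.032.

β̂_MAP = 3.032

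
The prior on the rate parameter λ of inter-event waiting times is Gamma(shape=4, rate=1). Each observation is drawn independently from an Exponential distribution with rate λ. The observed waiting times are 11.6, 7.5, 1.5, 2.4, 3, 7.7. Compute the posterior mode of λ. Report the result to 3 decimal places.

λ̂_MAP = 0.259

The Exponential(rate=λ) likelihood is ∝ λ^n e^(−λΣtᵢ). Here n = 6 and Σtᵢ = 11.6 + 7.5 + 1.5 + 2.4 + 3 + 7.7 = 33.7.
Posterior ∝ λ^3e^(−1λ) · λ^6e^(−33.7λ) = λ^9e^(−34.7λ), i.e. Gamma(10, 34.7).
Mode = (a−1)/b = 9/34.7 ≈ 0.259.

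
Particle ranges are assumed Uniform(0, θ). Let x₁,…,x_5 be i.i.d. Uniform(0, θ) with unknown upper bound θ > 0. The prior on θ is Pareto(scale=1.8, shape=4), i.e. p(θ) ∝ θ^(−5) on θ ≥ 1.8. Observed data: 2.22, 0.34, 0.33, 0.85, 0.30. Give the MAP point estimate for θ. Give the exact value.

θ̂_MAP = 2.22

The Uniform(0, θ) likelihood is θ^(−n) for θ ≥ max(xᵢ), zero otherwise. Here max(xᵢ) = 2.22.
Posterior ∝ θ^(−5) · θ^(−5) = θ^(−10) on θ ≥ max(1.8, 2.22) = 2.22.
This density is strictly decreasing in θ, so the posterior mode lies at the lower boundary of the support.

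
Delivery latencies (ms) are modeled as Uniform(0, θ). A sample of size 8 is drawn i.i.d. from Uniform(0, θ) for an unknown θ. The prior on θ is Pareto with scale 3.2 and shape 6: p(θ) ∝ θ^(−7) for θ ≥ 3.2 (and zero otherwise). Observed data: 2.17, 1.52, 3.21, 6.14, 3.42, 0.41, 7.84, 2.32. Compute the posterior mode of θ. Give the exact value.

The Uniform(0, θ) likelihood is θ^(−n) for θ ≥ max(xᵢ), zero otherwise. Here max(xᵢ) = 7.84.
Posterior ∝ θ^(−7) · θ^(−8) = θ^(−15) on θ ≥ max(3.2, 7.84) = 7.84.
This density is strictly decreasing in θ, so the posterior mode lies at the lower boundary of the support.

θ̂_MAP = 7.84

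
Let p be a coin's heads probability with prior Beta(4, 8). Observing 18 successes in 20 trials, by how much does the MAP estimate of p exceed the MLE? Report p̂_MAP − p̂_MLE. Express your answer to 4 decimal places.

Posterior is Beta(22, 10); MAP = (22−1)/(32−2) = 21/30 ≈ 0.70000.
MLE ignores the prior: p̂_MLE = k/n = 18/20 ≈ 0.90000.
Difference = 21/30 − 18/20 = -1/5 ≈ -0.2000.

MAP − MLE = -0.2000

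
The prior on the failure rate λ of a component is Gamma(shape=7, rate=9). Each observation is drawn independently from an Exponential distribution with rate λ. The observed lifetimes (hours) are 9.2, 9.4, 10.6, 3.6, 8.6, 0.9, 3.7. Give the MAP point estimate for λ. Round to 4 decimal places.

λ̂_MAP = 0.2364

The Exponential(rate=λ) likelihood is ∝ λ^n e^(−λΣtᵢ). Here n = 7 and Σtᵢ = 9.2 + 9.4 + 10.6 + 3.6 + 8.6 + 0.9 + 3.7 = 46.
Posterior ∝ λ^6e^(−9λ) · λ^7e^(−46λ) = λ^13e^(−55λ), i.e. Gamma(14, 55).
Mode = (a−1)/b = 13/55 ≈ 0.2364.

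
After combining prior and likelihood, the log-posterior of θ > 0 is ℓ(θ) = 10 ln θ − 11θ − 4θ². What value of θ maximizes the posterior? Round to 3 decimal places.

ℓ'(θ) = 10/θ − 11 − 8θ. Setting this to zero and multiplying by θ: 8θ² + 11θ − 10 = 0.
θ = (−11 + √(11² + 4·8·10)) / (2·8) = (−11 + √441) / 16 = (−11 + 21)/16 = 5/8.
ℓ''(θ) = −10/θ² − 8 < 0, confirming a maximum.

θ̂_MAP = 0.625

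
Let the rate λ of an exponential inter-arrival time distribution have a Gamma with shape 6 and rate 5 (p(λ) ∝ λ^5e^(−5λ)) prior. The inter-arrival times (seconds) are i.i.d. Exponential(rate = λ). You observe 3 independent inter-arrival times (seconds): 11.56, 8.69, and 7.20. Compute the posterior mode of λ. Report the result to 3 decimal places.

λ̂_MAP = 0.247

The Exponential(rate=λ) likelihood is ∝ λ^n e^(−λΣtᵢ). Here n = 3 and Σtᵢ = 11.56 + 8.69 + 7.20 = 27.45.
Posterior ∝ λ^5e^(−5λ) · λ^3e^(−27.45λ) = λ^8e^(−32.45λ), i.e. Gamma(9, 32.45).
Mode = (a−1)/b = 8/32.45 ≈ 0.247.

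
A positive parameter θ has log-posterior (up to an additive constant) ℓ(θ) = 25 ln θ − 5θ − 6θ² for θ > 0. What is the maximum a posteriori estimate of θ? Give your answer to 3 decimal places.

ℓ'(θ) = 25/θ − 5 − 12θ. Setting this to zero and multiplying by θ: 12θ² + 5θ − 25 = 0.
θ = (−5 + √(5² + 4·12·25)) / (2·12) = (−5 + √1225) / 24 = (−5 + 35)/24 = 5/4.
ℓ''(θ) = −25/θ² − 12 < 0, confirming a maximum.

θ̂_MAP = 1.250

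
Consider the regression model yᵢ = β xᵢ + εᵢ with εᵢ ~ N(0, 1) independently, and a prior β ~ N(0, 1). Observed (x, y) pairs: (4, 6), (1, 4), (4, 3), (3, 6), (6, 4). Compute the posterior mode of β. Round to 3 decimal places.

β̂_MAP = 1.038

log p(β | y) = −Σ(yᵢ − βxᵢ)²/(2·1) − β²/(2·1) + const.
Setting the derivative to zero: Σxᵢ(yᵢ − βxᵢ)/1 − β/1 = 0, so β = Σxᵢyᵢ / (Σxᵢ² + σ²/τ²).
Σxᵢyᵢ = 4·6 + 1·4 + 4·3 + 3·6 + 6·4 = 82; Σxᵢ² = 78; σ²/τ² = 1.
β̂_MAP = 82 / (78 + 1) = 82/79 ≈ 1.038.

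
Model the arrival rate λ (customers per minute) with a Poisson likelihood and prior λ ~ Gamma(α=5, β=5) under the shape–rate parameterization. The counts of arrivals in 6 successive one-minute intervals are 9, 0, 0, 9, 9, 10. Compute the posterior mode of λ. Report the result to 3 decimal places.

Σxᵢ = 9+0+0+9+9+10 = 37, with n = 6.
Posterior ∝ λ^4e^(−5λ) · λ^37e^(−6λ) = λ^41e^(−11λ), i.e. Gamma(shape=42, rate=11).
The mode of a Gamma(a, b) with a ≥ 1 (shape–rate) is (a−1)/b = 41/11 ≈ 3.727.

λ̂_MAP = 3.727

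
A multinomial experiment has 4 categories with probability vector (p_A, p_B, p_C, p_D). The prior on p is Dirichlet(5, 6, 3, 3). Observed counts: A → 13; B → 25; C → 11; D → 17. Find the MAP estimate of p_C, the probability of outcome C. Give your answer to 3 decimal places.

MAP estimate of p_C = 0.165

The posterior is Dirichlet(αᵢ + nᵢ) = Dirichlet(18, 31, 14, 20).
For a Dirichlet(a₁,…,a_K) with all aᵢ > 1, the mode has j-th component (aⱼ − 1)/(Σaᵢ − K).
Here Σaᵢ = 83 and K = 4, so p_C = (14 − 1)/(83 − 4) = 13/79 ≈ 0.165.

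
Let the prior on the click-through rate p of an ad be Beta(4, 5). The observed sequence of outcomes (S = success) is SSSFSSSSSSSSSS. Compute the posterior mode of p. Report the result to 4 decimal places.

p̂_MAP = 0.7619

Prior: Beta(4, 5).
Data: 13 successes in 14 trials (from the sequence). The binomial likelihood contributes p^13(1−p)^1, so the posterior is Beta(4+13, 5+1) = Beta(17, 6).
For Beta(a, b) with a, b > 1 the mode is (a−1)/(a+b−2) = 16/21 ≈ 0.7619.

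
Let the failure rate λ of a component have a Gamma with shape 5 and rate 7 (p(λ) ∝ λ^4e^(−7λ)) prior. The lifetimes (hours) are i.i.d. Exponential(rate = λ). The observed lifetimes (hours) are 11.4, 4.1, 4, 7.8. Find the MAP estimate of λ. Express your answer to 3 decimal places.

λ̂_MAP = 0.233

The Exponential(rate=λ) likelihood is ∝ λ^n e^(−λΣtᵢ). Here n = 4 and Σtᵢ = 11.4 + 4.1 + 4 + 7.8 = 27.3.
Posterior ∝ λ^4e^(−7λ) · λ^4e^(−27.3λ) = λ^8e^(−34.3λ), i.e. Gamma(9, 34.3).
Mode = (a−1)/b = 8/34.3 ≈ 0.233.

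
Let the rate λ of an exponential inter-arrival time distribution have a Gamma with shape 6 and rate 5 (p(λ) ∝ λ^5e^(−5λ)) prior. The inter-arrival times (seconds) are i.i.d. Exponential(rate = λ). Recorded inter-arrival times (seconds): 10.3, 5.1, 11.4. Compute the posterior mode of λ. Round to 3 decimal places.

λ̂_MAP = 0.252

The Exponential(rate=λ) likelihood is ∝ λ^n e^(−λΣtᵢ). Here n = 3 and Σtᵢ = 10.3 + 5.1 + 11.4 = 26.8.
Posterior ∝ λ^5e^(−5λ) · λ^3e^(−26.8λ) = λ^8e^(−31.8λ), i.e. Gamma(9, 31.8).
Mode = (a−1)/b = 8/31.8 ≈ 0.252.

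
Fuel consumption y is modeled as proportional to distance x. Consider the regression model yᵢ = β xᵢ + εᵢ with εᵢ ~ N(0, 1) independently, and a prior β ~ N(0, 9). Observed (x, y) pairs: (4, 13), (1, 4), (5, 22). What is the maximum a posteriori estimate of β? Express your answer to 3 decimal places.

β̂_MAP = 3.942

log p(β | y) = −Σ(yᵢ − βxᵢ)²/(2·1) − β²/(2·9) + const.
Setting the derivative to zero: Σxᵢ(yᵢ − βxᵢ)/1 − β/9 = 0, so β = Σxᵢyᵢ / (Σxᵢ² + σ²/τ²).
Σxᵢyᵢ = 4·13 + 1·4 + 5·22 = 166; Σxᵢ² = 42; σ²/τ² = 1/9.
β̂_MAP = 166 / (42 + 1/9) = 166/(379/9) = 1494/379 ≈ 3.942.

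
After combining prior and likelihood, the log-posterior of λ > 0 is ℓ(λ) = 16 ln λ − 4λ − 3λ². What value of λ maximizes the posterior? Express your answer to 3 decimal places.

λ̂_MAP = 1.333

ℓ'(λ) = 16/λ − 4 − 6λ. Setting this to zero and multiplying by λ: 6λ² + 4λ − 16 = 0.
λ = (−4 + √(4² + 4·6·16)) / (2·6) = (−4 + √400) / 12 = (−4 + 20)/12 = 4/3.
ℓ''(λ) = −16/λ² − 6 < 0, confirming a maximum.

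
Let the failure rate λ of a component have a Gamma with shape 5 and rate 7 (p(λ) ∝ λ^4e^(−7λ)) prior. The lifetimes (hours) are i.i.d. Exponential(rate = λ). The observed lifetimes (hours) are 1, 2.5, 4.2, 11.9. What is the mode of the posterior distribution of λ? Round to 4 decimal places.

The Exponential(rate=λ) likelihood is ∝ λ^n e^(−λΣtᵢ). Here n = 4 and Σtᵢ = 1 + 2.5 + 4.2 + 11.9 = 19.6.
Posterior ∝ λ^4e^(−7λ) · λ^4e^(−19.6λ) = λ^8e^(−26.6λ), i.e. Gamma(9, 26.6).
Mode = (a−1)/b = 8/26.6 ≈ 0.3008.

λ̂_MAP = 0.3008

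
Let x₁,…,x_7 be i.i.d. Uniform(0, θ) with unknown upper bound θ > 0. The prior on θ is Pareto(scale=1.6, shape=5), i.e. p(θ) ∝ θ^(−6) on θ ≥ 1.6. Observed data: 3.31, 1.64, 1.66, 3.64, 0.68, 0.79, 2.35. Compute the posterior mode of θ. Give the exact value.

θ̂_MAP = 3.64

The Uniform(0, θ) likelihood is θ^(−n) for θ ≥ max(xᵢ), zero otherwise. Here max(xᵢ) = 3.64.
Posterior ∝ θ^(−6) · θ^(−7) = θ^(−13) on θ ≥ max(1.6, 3.64) = 3.64.
This density is strictly decreasing in θ, so the posterior mode lies at the lower boundary of the support.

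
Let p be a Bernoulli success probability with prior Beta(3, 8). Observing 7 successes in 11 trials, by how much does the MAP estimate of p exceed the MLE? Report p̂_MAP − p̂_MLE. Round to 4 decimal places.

Posterior is Beta(10, 12); MAP = (10−1)/(22−2) = 9/20 ≈ 0.45000.
MLE ignores the prior: p̂_MLE = k/n = 7/11 ≈ 0.63636.
Difference = 9/20 − 7/11 = -41/220 ≈ -0.1864.

MAP − MLE = -0.1864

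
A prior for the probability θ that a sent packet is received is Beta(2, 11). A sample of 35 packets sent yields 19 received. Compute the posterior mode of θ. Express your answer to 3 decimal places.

Prior: Beta(2, 11).
Data: 19 successes in 35 trials. The binomial likelihood contributes θ^19(1−θ)^16, so the posterior is Beta(2+19, 11+16) = Beta(21, 27).
For Beta(a, b) with a, b > 1 the mode is (a−1)/(a+b−2) = 20/46 ≈ 0.435.

θ̂_MAP = 0.435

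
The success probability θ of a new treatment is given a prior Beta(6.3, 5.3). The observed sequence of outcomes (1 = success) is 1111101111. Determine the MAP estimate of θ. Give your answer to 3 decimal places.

θ̂_MAP = 0.730

Prior: Beta(6.3, 5.3).
Data: 9 successes in 10 trials (from the sequence). The binomial likelihood contributes θ^9(1−θ)^1, so the posterior is Beta(6.3+9, 5.3+1) = Beta(15.3, 6.3).
For Beta(a, b) with a, b > 1 the mode is (a−1)/(a+b−2) = 14.3/19.6 ≈ 0.730.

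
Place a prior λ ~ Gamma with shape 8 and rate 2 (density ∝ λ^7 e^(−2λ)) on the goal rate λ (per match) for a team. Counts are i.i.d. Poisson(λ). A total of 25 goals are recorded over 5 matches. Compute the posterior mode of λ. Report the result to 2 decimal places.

Σxᵢ = 25, n = 5.
Posterior ∝ λ^7e^(−2λ) · λ^25e^(−5λ) = λ^32e^(−7λ), i.e. Gamma(shape=33, rate=7).
The mode of a Gamma(a, b) with a ≥ 1 (shape–rate) is (a−1)/b = 32/7 ≈ 4.57.

λ̂_MAP = 4.57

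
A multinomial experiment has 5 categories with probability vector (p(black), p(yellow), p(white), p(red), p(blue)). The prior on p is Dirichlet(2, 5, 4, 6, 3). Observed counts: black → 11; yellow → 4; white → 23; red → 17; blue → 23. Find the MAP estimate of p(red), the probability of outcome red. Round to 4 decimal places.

MAP estimate of p(red) = 0.2366

The posterior is Dirichlet(αᵢ + nᵢ) = Dirichlet(13, 9, 27, 23, 26).
For a Dirichlet(a₁,…,a_K) with all aᵢ > 1, the mode has j-th component (aⱼ − 1)/(Σaᵢ − K).
Here Σaᵢ = 98 and K = 5, so p(red) = (23 − 1)/(98 − 5) = 22/93 ≈ 0.2366.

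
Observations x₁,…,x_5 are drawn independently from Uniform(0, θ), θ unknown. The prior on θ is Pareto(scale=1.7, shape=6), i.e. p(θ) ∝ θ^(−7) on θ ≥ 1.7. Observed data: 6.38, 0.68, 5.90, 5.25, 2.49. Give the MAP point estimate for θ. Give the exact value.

The Uniform(0, θ) likelihood is θ^(−n) for θ ≥ max(xᵢ), zero otherwise. Here max(xᵢ) = 6.38.
Posterior ∝ θ^(−7) · θ^(−5) = θ^(−12) on θ ≥ max(1.7, 6.38) = 6.38.
This density is strictly decreasing in θ, so the posterior mode lies at the lower boundary of the support.

θ̂_MAP = 6.38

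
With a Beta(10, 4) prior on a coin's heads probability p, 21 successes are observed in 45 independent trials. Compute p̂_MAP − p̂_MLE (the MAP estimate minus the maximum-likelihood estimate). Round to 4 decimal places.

MAP − MLE = 0.0596

Posterior is Beta(31, 28); MAP = (31−1)/(59−2) = 30/57 ≈ 0.52632.
MLE ignores the prior: p̂_MLE = k/n = 21/45 ≈ 0.46667.
Difference = 30/57 − 21/45 = 17/285 ≈ 0.0596.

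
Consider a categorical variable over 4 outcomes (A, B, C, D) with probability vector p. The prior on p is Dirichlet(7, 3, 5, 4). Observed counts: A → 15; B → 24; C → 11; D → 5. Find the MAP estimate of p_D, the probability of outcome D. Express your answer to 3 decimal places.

The posterior is Dirichlet(αᵢ + nᵢ) = Dirichlet(22, 27, 16, 9).
For a Dirichlet(a₁,…,a_K) with all aᵢ > 1, the mode has j-th component (aⱼ − 1)/(Σaᵢ − K).
Here Σaᵢ = 74 and K = 4, so p_D = (9 − 1)/(74 − 4) = 8/70 ≈ 0.114.

MAP estimate of p_D = 0.114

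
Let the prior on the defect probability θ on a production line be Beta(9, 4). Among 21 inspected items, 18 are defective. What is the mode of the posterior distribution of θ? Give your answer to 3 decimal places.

Prior: Beta(9, 4).
Data: 18 successes in 21 trials. The binomial likelihood contributes θ^18(1−θ)^3, so the posterior is Beta(9+18, 4+3) = Beta(27, 7).
For Beta(a, b) with a, b > 1 the mode is (a−1)/(a+b−2) = 26/32 ≈ 0.813.

θ̂_MAP = 0.813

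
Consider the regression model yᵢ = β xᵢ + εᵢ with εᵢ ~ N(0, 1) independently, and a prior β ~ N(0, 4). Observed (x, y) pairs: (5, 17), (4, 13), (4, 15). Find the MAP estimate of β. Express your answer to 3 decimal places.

log p(β | y) = −Σ(yᵢ − βxᵢ)²/(2·1) − β²/(2·4) + const.
Setting the derivative to zero: Σxᵢ(yᵢ − βxᵢ)/1 − β/4 = 0, so β = Σxᵢyᵢ / (Σxᵢ² + σ²/τ²).
Σxᵢyᵢ = 5·17 + 4·13 + 4·15 = 197; Σxᵢ² = 57; σ²/τ² = 0.25.
β̂_MAP = 197 / (57 + 0.25) = 197/57.25 ≈ 3.441.

β̂_MAP = 3.441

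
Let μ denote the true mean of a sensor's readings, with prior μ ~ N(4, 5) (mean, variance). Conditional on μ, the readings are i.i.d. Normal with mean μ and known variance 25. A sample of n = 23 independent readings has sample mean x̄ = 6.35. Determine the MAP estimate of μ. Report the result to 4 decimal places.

n = 23, x̄ = 6.35.
For a Normal prior and Normal likelihood with known variance, the posterior is Normal; its mode equals its mean, the precision-weighted average.
Prior precision 1/σ₀² = 1/5 = 0.2; data precision n/σ² = 23/25 = 0.92.
μ̂ = (0.2·4 + 0.92·6.35) / (0.2 + 0.92) = 6.642/1.12 = 3321/560 ≈ 5.9304.

μ̂_MAP = 5.9304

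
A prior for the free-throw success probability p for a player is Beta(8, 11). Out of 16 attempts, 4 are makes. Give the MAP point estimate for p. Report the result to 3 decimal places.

p̂_MAP = 0.333

Prior: Beta(8, 11).
Data: 4 successes in 16 trials. The binomial likelihood contributes p^4(1−p)^12, so the posterior is Beta(8+4, 11+12) = Beta(12, 23).
For Beta(a, b) with a, b > 1 the mode is (a−1)/(a+b−2) = 11/33 ≈ 0.333.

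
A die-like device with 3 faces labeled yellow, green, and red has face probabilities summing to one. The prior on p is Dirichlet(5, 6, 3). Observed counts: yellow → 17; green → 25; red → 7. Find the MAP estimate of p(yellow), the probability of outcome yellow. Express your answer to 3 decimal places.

MAP estimate of p(yellow) = 0.350

The posterior is Dirichlet(αᵢ + nᵢ) = Dirichlet(22, 31, 10).
For a Dirichlet(a₁,…,a_K) with all aᵢ > 1, the mode has j-th component (aⱼ − 1)/(Σaᵢ − K).
Here Σaᵢ = 63 and K = 3, so p(yellow) = (22 − 1)/(63 − 3) = 21/60 ≈ 0.350.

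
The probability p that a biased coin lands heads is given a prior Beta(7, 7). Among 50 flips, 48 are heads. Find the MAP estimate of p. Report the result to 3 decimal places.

p̂_MAP = 0.871

Prior: Beta(7, 7).
Data: 48 successes in 50 trials. The binomial likelihood contributes p^48(1−p)^2, so the posterior is Beta(7+48, 7+2) = Beta(55, 9).
For Beta(a, b) with a, b > 1 the mode is (a−1)/(a+b−2) = 54/62 ≈ 0.871.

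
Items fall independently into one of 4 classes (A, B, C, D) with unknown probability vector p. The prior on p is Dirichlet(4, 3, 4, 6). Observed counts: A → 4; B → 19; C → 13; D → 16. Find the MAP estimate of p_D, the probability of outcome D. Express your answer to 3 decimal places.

The posterior is Dirichlet(αᵢ + nᵢ) = Dirichlet(8, 22, 17, 22).
For a Dirichlet(a₁,…,a_K) with all aᵢ > 1, the mode has j-th component (aⱼ − 1)/(Σaᵢ − K).
Here Σaᵢ = 69 and K = 4, so p_D = (22 − 1)/(69 − 4) = 21/65 ≈ 0.323.

MAP estimate of p_D = 0.323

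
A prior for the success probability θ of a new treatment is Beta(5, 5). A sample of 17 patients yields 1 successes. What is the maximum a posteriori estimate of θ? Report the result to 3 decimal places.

Prior: Beta(5, 5).
Data: 1 success in 17 trials. The binomial likelihood contributes θ(1−θ)^16, so the posterior is Beta(5+1, 5+16) = Beta(6, 21).
For Beta(a, b) with a, b > 1 the mode is (a−1)/(a+b−2) = 5/25 ≈ 0.200.

θ̂_MAP = 0.200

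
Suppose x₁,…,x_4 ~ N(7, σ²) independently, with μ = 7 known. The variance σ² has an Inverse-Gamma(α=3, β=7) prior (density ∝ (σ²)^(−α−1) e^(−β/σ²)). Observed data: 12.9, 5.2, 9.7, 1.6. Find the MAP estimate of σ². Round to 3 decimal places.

Sum of squared deviations about the known mean: SS = (12.9−7)² + (5.2−7)² + (9.7−7)² + (1.6−7)² = 74.5.
The Normal likelihood contributes (σ²)^(−n/2) exp(−SS/(2σ²)), so the posterior is Inverse-Gamma(α + n/2, β + SS/2) = Inverse-Gamma(5, 44.25).
The mode of Inverse-Gamma(a, b) is b/(a+1) = 44.25/6 ≈ 7.375.

σ̂²_MAP = 7.375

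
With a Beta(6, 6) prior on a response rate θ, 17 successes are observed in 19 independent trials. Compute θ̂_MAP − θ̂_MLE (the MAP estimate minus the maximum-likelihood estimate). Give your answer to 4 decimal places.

MAP − MLE = -0.1361

Posterior is Beta(23, 8); MAP = (23−1)/(31−2) = 22/29 ≈ 0.75862.
MLE ignores the prior: θ̂_MLE = k/n = 17/19 ≈ 0.89474.
Difference = 22/29 − 17/19 = -75/551 ≈ -0.1361.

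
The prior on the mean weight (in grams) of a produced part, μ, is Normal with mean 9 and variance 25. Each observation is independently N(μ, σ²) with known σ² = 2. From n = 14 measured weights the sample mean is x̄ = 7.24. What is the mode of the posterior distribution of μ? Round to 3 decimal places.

μ̂_MAP = 7.250

n = 14, x̄ = 7.24.
For a Normal prior and Normal likelihood with known variance, the posterior is Normal; its mode equals its mean, the precision-weighted average.
Prior precision 1/σ₀² = 1/25 = 0.04; data precision n/σ² = 14/2 = 7.
μ̂ = (0.04·9 + 7·7.24) / (0.04 + 7) = 51.04/7.04 = 7.250.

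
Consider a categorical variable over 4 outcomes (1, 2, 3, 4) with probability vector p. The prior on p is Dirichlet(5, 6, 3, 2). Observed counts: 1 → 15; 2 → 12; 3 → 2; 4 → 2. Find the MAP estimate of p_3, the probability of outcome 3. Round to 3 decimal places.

The posterior is Dirichlet(αᵢ + nᵢ) = Dirichlet(20, 18, 5, 4).
For a Dirichlet(a₁,…,a_K) with all aᵢ > 1, the mode has j-th component (aⱼ − 1)/(Σaᵢ − K).
Here Σaᵢ = 47 and K = 4, so p_3 = (5 − 1)/(47 − 4) = 4/43 ≈ 0.093.

MAP estimate: 0.093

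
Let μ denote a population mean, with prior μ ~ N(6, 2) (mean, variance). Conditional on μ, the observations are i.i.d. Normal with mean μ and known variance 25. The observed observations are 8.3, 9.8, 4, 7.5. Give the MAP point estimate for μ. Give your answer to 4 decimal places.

n = 4; x̄ = (8.3 + 9.8 + 4 + 7.5)/4 = 29.6/4 = 7.4.
For a Normal prior and Normal likelihood with known variance, the posterior is Normal; its mode equals its mean, the precision-weighted average.
Prior precision 1/σ₀² = 1/2 = 0.5; data precision n/σ² = 4/25 = 0.16.
μ̂ = (0.5·6 + 0.16·7.4) / (0.5 + 0.16) = 4.184/0.66 = 1046/165 ≈ 6.3394.

μ̂_MAP = 6.3394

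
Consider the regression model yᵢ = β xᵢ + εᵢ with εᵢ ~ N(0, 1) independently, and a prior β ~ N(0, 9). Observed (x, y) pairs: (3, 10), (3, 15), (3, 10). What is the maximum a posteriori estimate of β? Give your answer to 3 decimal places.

β̂_MAP = 3.873

log p(β | y) = −Σ(yᵢ − βxᵢ)²/(2·1) − β²/(2·9) + const.
Setting the derivative to zero: Σxᵢ(yᵢ − βxᵢ)/1 − β/9 = 0, so β = Σxᵢyᵢ / (Σxᵢ² + σ²/τ²).
Σxᵢyᵢ = 3·10 + 3·15 + 3·10 = 105; Σxᵢ² = 27; σ²/τ² = 1/9.
β̂_MAP = 105 / (27 + 1/9) = 105/(244/9) = 945/244 ≈ 3.873.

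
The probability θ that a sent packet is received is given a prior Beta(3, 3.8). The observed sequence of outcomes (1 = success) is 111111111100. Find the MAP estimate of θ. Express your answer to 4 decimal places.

θ̂_MAP = 0.7143

Prior: Beta(3, 3.8).
Data: 10 successes in 12 trials (from the sequence). The binomial likelihood contributes θ^10(1−θ)^2, so the posterior is Beta(3+10, 3.8+2) = Beta(13, 5.8).
For Beta(a, b) with a, b > 1 the mode is (a−1)/(a+b−2) = 12/16.8 ≈ 0.7143.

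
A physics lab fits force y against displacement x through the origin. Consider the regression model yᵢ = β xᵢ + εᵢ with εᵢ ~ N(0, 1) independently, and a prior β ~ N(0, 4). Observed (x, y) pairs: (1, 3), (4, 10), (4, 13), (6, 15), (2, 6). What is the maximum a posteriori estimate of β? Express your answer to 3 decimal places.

β̂_MAP = 2.689

log p(β | y) = −Σ(yᵢ − βxᵢ)²/(2·1) − β²/(2·4) + const.
Setting the derivative to zero: Σxᵢ(yᵢ − βxᵢ)/1 − β/4 = 0, so β = Σxᵢyᵢ / (Σxᵢ² + σ²/τ²).
Σxᵢyᵢ = 1·3 + 4·10 + 4·13 + 6·15 + 2·6 = 197; Σxᵢ² = 73; σ²/τ² = 0.25.
β̂_MAP = 197 / (73 + 0.25) = 197/73.25 ≈ 2.689.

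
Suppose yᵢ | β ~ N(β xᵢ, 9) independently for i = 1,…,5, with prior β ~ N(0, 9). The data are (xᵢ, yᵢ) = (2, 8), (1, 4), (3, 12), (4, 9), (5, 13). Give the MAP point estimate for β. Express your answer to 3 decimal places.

log p(β | y) = −Σ(yᵢ − βxᵢ)²/(2·9) − β²/(2·9) + const.
Setting the derivative to zero: Σxᵢ(yᵢ − βxᵢ)/9 − β/9 = 0, so β = Σxᵢyᵢ / (Σxᵢ² + σ²/τ²).
Σxᵢyᵢ = 2·8 + 1·4 + 3·12 + 4·9 + 5·13 = 157; Σxᵢ² = 55; σ²/τ² = 1.
β̂_MAP = 157 / (55 + 1) = 157/56 ≈ 2.804.

β̂_MAP = 2.804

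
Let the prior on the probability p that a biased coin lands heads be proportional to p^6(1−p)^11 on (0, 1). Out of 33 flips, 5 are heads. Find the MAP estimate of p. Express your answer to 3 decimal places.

p̂_MAP = 0.220

The prior density ∝ p^6(1−p)^11 is the kernel of Beta(7, 12).
Data: 5 successes in 33 trials. The binomial likelihood contributes p^5(1−p)^28, so the posterior is Beta(7+5, 12+28) = Beta(12, 40).
For Beta(a, b) with a, b > 1 the mode is (a−1)/(a+b−2) = 11/50 ≈ 0.220.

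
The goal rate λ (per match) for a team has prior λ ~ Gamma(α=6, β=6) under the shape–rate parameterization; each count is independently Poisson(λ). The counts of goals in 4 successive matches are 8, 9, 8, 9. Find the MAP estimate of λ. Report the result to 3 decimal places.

λ̂_MAP = 3.900

Σxᵢ = 8+9+8+9 = 34, with n = 4.
Posterior ∝ λ^5e^(−6λ) · λ^34e^(−4λ) = λ^39e^(−10λ), i.e. Gamma(shape=40, rate=10).
The mode of a Gamma(a, b) with a ≥ 1 (shape–rate) is (a−1)/b = 39/10 ≈ 3.900.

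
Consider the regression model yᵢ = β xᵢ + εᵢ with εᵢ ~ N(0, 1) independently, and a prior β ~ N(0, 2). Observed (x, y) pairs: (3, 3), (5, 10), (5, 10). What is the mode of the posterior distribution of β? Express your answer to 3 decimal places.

β̂_MAP = 1.832

log p(β | y) = −Σ(yᵢ − βxᵢ)²/(2·1) − β²/(2·2) + const.
Setting the derivative to zero: Σxᵢ(yᵢ − βxᵢ)/1 − β/2 = 0, so β = Σxᵢyᵢ / (Σxᵢ² + σ²/τ²).
Σxᵢyᵢ = 3·3 + 5·10 + 5·10 = 109; Σxᵢ² = 59; σ²/τ² = 0.5.
β̂_MAP = 109 / (59 + 0.5) = 109/59.5 ≈ 1.832.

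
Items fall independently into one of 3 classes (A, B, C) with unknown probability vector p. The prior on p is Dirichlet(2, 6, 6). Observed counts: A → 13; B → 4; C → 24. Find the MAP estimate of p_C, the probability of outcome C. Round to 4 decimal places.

The posterior is Dirichlet(αᵢ + nᵢ) = Dirichlet(15, 10, 30).
For a Dirichlet(a₁,…,a_K) with all aᵢ > 1, the mode has j-th component (aⱼ − 1)/(Σaᵢ − K).
Here Σaᵢ = 55 and K = 3, so p_C = (30 − 1)/(55 − 3) = 29/52 ≈ 0.5577.

MAP estimate of p_C = 0.5577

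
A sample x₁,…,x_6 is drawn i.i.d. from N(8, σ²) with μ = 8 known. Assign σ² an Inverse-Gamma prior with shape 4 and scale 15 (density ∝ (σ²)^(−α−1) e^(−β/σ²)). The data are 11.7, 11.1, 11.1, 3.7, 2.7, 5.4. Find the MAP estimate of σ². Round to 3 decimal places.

σ̂²_MAP = 7.266

Sum of squared deviations about the known mean: SS = (11.7−8)² + (11.1−8)² + (11.1−8)² + (3.7−8)² + (2.7−8)² + (5.4−8)² = 86.25.
The Normal likelihood contributes (σ²)^(−n/2) exp(−SS/(2σ²)), so the posterior is Inverse-Gamma(α + n/2, β + SS/2) = Inverse-Gamma(7, 58.125).
The mode of Inverse-Gamma(a, b) is b/(a+1) = 58.125/8 ≈ 7.266.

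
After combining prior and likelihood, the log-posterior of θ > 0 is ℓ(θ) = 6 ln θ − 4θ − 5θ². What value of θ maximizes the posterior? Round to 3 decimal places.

ℓ'(θ) = 6/θ − 4 − 10θ. Setting this to zero and multiplying by θ: 10θ² + 4θ − 6 = 0.
θ = (−4 + √(4² + 4·10·6)) / (2·10) = (−4 + √256) / 20 = (−4 + 16)/20 = 3/5.
ℓ''(θ) = −6/θ² − 10 < 0, confirming a maximum.

θ̂_MAP = 0.600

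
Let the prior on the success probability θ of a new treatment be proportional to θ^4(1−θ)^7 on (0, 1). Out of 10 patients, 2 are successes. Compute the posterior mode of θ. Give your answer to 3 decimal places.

The prior density ∝ θ^4(1−θ)^7 is the kernel of Beta(5, 8).
Data: 2 successes in 10 trials. The binomial likelihood contributes θ^2(1−θ)^8, so the posterior is Beta(5+2, 8+8) = Beta(7, 16).
For Beta(a, b) with a, b > 1 the mode is (a−1)/(a+b−2) = 6/21 ≈ 0.286.

θ̂_MAP = 0.286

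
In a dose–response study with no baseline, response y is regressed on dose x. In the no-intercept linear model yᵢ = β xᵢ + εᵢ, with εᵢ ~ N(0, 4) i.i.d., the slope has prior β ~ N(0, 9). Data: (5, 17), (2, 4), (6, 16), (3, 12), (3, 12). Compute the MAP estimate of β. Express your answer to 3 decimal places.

log p(β | y) = −Σ(yᵢ − βxᵢ)²/(2·4) − β²/(2·9) + const.
Setting the derivative to zero: Σxᵢ(yᵢ − βxᵢ)/4 − β/9 = 0, so β = Σxᵢyᵢ / (Σxᵢ² + σ²/τ²).
Σxᵢyᵢ = 5·17 + 2·4 + 6·16 + 3·12 + 3·12 = 261; Σxᵢ² = 83; σ²/τ² = 4/9.
β̂_MAP = 261 / (83 + 4/9) = 261/(751/9) = 2349/751 ≈ 3.128.

β̂_MAP = 3.128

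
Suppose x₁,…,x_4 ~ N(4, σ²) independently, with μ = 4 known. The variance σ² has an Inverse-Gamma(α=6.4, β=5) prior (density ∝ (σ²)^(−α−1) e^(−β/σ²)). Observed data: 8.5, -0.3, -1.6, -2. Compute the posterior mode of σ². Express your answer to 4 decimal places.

Sum of squared deviations about the known mean: SS = (8.5−4)² + (-0.3−4)² + (-1.6−4)² + (-2−4)² = 106.1.
The Normal likelihood contributes (σ²)^(−n/2) exp(−SS/(2σ²)), so the posterior is Inverse-Gamma(α + n/2, β + SS/2) = Inverse-Gamma(8.4, 58.05).
The mode of Inverse-Gamma(a, b) is b/(a+1) = 58.05/9.4 ≈ 6.1755.

σ̂²_MAP = 6.1755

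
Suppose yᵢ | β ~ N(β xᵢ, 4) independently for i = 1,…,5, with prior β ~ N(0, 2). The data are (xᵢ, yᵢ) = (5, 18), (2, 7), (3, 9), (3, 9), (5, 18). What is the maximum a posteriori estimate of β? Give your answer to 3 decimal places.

β̂_MAP = 3.351

log p(β | y) = −Σ(yᵢ − βxᵢ)²/(2·4) − β²/(2·2) + const.
Setting the derivative to zero: Σxᵢ(yᵢ − βxᵢ)/4 − β/2 = 0, so β = Σxᵢyᵢ / (Σxᵢ² + σ²/τ²).
Σxᵢyᵢ = 5·18 + 2·7 + 3·9 + 3·9 + 5·18 = 248; Σxᵢ² = 72; σ²/τ² = 2.
β̂_MAP = 248 / (72 + 2) = 248/74 ≈ 3.351.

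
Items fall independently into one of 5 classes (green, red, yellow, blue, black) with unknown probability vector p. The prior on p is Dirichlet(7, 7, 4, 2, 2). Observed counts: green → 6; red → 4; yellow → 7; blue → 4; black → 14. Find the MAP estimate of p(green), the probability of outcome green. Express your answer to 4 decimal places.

The posterior is Dirichlet(αᵢ + nᵢ) = Dirichlet(13, 11, 11, 6, 16).
For a Dirichlet(a₁,…,a_K) with all aᵢ > 1, the mode has j-th component (aⱼ − 1)/(Σaᵢ − K).
Here Σaᵢ = 57 and K = 5, so p(green) = (13 − 1)/(57 − 5) = 12/52 ≈ 0.2308.

MAP estimate of p(green) = 0.2308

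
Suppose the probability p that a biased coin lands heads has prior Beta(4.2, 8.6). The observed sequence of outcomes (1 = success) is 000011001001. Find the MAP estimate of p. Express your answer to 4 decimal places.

Prior: Beta(4.2, 8.6).
Data: 4 successes in 12 trials (from the sequence). The binomial likelihood contributes p^4(1−p)^8, so the posterior is Beta(4.2+4, 8.6+8) = Beta(8.2, 16.6).
For Beta(a, b) with a, b > 1 the mode is (a−1)/(a+b−2) = 7.2/22.8 ≈ 0.3158.

p̂_MAP = 0.3158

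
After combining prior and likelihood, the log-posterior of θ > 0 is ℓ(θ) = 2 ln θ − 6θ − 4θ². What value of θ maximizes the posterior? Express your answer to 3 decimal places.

ℓ'(θ) = 2/θ − 6 − 8θ. Setting this to zero and multiplying by θ: 8θ² + 6θ − 2 = 0.
θ = (−6 + √(6² + 4·8·2)) / (2·8) = (−6 + √100) / 16 = (−6 + 10)/16 = 1/4.
ℓ''(θ) = −2/θ² − 8 < 0, confirming a maximum.

θ̂_MAP = 0.250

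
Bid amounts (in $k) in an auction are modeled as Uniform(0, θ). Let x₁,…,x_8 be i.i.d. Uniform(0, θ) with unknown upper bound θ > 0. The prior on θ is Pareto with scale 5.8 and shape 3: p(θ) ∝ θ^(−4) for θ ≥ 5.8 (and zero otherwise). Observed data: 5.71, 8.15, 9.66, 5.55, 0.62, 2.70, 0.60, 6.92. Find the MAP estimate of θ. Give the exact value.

θ̂_MAP = 9.66

The Uniform(0, θ) likelihood is θ^(−n) for θ ≥ max(xᵢ), zero otherwise. Here max(xᵢ) = 9.66.
Posterior ∝ θ^(−4) · θ^(−8) = θ^(−12) on θ ≥ max(5.8, 9.66) = 9.66.
This density is strictly decreasing in θ, so the posterior mode lies at the lower boundary of the support.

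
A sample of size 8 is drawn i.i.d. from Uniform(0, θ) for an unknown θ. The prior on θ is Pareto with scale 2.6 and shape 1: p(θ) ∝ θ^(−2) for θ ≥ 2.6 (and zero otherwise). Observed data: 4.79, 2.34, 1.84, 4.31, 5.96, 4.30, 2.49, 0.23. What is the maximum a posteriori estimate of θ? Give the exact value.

θ̂_MAP = 5.96

The Uniform(0, θ) likelihood is θ^(−n) for θ ≥ max(xᵢ), zero otherwise. Here max(xᵢ) = 5.96.
Posterior ∝ θ^(−2) · θ^(−8) = θ^(−10) on θ ≥ max(2.6, 5.96) = 5.96.
This density is strictly decreasing in θ, so the posterior mode lies at the lower boundary of the support.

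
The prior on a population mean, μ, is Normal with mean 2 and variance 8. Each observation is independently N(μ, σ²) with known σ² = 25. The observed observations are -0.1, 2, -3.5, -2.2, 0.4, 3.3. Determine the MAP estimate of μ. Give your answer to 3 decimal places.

n = 6; x̄ = ((-0.1) + 2 + (-3.5) + (-2.2) + 0.4 + 3.3)/6 = -0.1/6 = -1/60 ≈ -0.0167.
For a Normal prior and Normal likelihood with known variance, the posterior is Normal; its mode equals its mean, the precision-weighted average.
Prior precision 1/σ₀² = 1/8 = 0.125; data precision n/σ² = 6/25 = 0.24.
μ̂ = (0.125·2 + 0.24·(-1/60)) / (0.125 + 0.24) = 0.246/0.365 = 246/365 ≈ 0.674.

μ̂_MAP = 0.674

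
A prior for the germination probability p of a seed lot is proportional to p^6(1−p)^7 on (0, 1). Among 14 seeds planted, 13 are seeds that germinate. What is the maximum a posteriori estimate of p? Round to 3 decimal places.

p̂_MAP = 0.704

The prior density ∝ p^6(1−p)^7 is the kernel of Beta(7, 8).
Data: 13 successes in 14 trials. The binomial likelihood contributes p^13(1−p)^1, so the posterior is Beta(7+13, 8+1) = Beta(20, 9).
For Beta(a, b) with a, b > 1 the mode is (a−1)/(a+b−2) = 19/27 ≈ 0.704.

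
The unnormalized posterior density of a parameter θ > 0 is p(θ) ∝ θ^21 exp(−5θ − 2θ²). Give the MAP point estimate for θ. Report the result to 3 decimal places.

θ̂_MAP = 1.750

ℓ'(θ) = 21/θ − 5 − 4θ. Setting this to zero and multiplying by θ: 4θ² + 5θ − 21 = 0.
θ = (−5 + √(5² + 4·4·21)) / (2·4) = (−5 + √361) / 8 = (−5 + 19)/8 = 7/4.
ℓ''(θ) = −21/θ² − 4 < 0, confirming a maximum.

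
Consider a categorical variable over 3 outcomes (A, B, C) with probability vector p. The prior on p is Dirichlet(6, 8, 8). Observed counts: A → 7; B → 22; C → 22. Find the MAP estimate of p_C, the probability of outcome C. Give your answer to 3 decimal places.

MAP estimate of p_C = 0.414

The posterior is Dirichlet(αᵢ + nᵢ) = Dirichlet(13, 30, 30).
For a Dirichlet(a₁,…,a_K) with all aᵢ > 1, the mode has j-th component (aⱼ − 1)/(Σaᵢ − K).
Here Σaᵢ = 73 and K = 3, so p_C = (30 − 1)/(73 − 3) = 29/70 ≈ 0.414.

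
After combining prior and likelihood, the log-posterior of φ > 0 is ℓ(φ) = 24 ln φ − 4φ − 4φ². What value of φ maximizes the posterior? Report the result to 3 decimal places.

φ̂_MAP = 1.500

ℓ'(φ) = 24/φ − 4 − 8φ. Setting this to zero and multiplying by φ: 8φ² + 4φ − 24 = 0.
φ = (−4 + √(4² + 4·8·24)) / (2·8) = (−4 + √784) / 16 = (−4 + 28)/16 = 3/2.
ℓ''(φ) = −24/φ² − 8 < 0, confirming a maximum.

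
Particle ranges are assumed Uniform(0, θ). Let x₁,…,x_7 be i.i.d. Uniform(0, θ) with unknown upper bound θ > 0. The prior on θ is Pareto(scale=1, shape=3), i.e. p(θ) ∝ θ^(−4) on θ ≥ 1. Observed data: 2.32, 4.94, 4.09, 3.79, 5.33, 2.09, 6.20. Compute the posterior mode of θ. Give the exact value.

θ̂_MAP = 6.20

The Uniform(0, θ) likelihood is θ^(−n) for θ ≥ max(xᵢ), zero otherwise. Here max(xᵢ) = 6.20.
Posterior ∝ θ^(−4) · θ^(−7) = θ^(−11) on θ ≥ max(1, 6.20) = 6.20.
This density is strictly decreasing in θ, so the posterior mode lies at the lower boundary of the support.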